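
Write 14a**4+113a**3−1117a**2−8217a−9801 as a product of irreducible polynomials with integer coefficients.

(2a+9)(7a+11)(a+11)(a−9)

Among the possible rational roots, a = 9 is a root, so (a−9) is a factor; dividing leaves 14a**3+239a**2+1034a+1089.
Then a = −11 is a root, giving the factor (a+11) and quotient 14a**2+85a+99.
The remaining quadratic factors as (7a+11)(2a+9).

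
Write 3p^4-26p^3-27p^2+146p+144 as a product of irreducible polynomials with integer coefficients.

Testing divisors of the constant over divisors of the leading coefficient, p = 9 is a root, giving the factor (p-9) and quotient 3p^3+p^2-18p-16.
Then p = -1 is a root, so (p+1) is a factor; dividing leaves 3p^2-2p-16.
The remaining quadratic factors as (p+2)(3p-8).

(3p-8)(p+1)(p+2)(p-9)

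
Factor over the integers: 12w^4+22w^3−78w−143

Group as (12w^4−78w) + (22w^3−143) = 6w(2w^3−13) + 11(2w^3−13).
Both groups share the factor (2w^3−13).

(6w+11)(2w^3−13)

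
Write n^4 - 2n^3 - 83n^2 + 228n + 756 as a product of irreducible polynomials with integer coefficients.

(n + 2)(n + 9)(n - 6)(n - 7)

Trying the rational-root candidates, n = 7 is a root, so (n - 7) is a factor; dividing leaves n^3 + 5n^2 - 48n - 108.
Then n = 6 is a root, so (n - 6) is a factor; dividing leaves n^2 + 11n + 18.
The remaining quadratic factors as (n + 9)(n + 2).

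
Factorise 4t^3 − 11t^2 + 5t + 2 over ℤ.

(4t + 1)(t − 1)(t − 2)

By the rational root theorem, t = 2 is a root, so (t − 2) divides it; the quotient is 4t^2 − 3t − 1.
The remaining quadratic factors as (t − 1)(4t + 1).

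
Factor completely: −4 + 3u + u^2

Two integers with product −4 and sum 3 are −1 and 4.

(u + 4)(u − 1)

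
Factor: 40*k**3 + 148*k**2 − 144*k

4*k*(2*k + 9)*(5*k − 4)

Pull out the common factor 4*k, then factor the remaining trinomial.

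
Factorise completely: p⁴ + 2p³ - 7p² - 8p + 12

By the rational root theorem, p = 2 is a root, so (p - 2) divides it; the quotient is p³ + 4p² + p - 6.
Continuing, p = 1 is a root, giving the factor (p - 1) and quotient p² + 5p + 6.
The remaining quadratic factors as (p + 2)(p + 3).

(p + 2)(p + 3)(p - 1)(p - 2)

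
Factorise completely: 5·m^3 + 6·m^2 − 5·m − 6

Group as (5·m^3 − 5·m) + (6·m^2 − 6) = 5·m·(m^2 − 1) + 6·(m^2 − 1).
Both groups share the factor (m^2 − 1).

(5·m + 6)·(m + 1)·(m − 1)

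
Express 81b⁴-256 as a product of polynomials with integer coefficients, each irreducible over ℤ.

(3b+4)(3b-4)(9b²+16)

Write as (9b²)² − (16)², then factor 9b²-16 once more.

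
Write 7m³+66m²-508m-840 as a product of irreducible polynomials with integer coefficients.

(7m+10)(m+14)(m-6)

Testing divisors of the constant over divisors of the leading coefficient, m = -14 is a root, giving the factor (m+14) and quotient 7m²-32m-60.
The remaining quadratic factors as (m-6)(7m+10).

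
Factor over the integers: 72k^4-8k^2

8k^2(3k+1)(3k-1)

Factor out 8k^2, leaving 9k^2-1, which is a difference of two squares.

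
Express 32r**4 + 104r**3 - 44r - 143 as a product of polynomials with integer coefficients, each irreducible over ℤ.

Group as (32r**4 - 44r) + (104r**3 - 143) = 4r(8r**3 - 11) + 13(8r**3 - 11).
Both groups share the factor (8r**3 - 11).

(4r + 13)(8r**3 - 11)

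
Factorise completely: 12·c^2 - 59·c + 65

(3·c - 5)·(4·c - 13)

Need a pair with product 12·65 = 780 and sum -59: that's -39 and -20.
Split the middle term: 12·c^2 - 39·c - 20·c + 65 = 3·c·(4·c - 13) - 5·(4·c - 13).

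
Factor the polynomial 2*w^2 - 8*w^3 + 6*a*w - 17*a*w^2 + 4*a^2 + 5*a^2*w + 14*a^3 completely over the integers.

Group: 7*a*(2*a^2 + 3*a*w + w^2) + (-8*w + 2)*(2*a^2 + 3*a*w + w^2); both groups contain (2*a^2 + 3*a*w + w^2), so (7*a - 8*w + 2) is a factor with cofactor 2*a^2 + 3*a*w + w^2.
The cofactor groups again: 2*a^2 + 3*a*w + w^2 = 2*a*(a + w) + w*(a + w); both groups contain (a + w), giving (2*a + w)*(a + w).

(2*a + w)*(7*a - 8*w + 2)*(a + w)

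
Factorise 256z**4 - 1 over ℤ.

(4z + 1)(4z - 1)(16z**2 + 1)

(4z)⁴ − (1)⁴ = ((4z)² − (1)²)((4z)² + (1)²); the first factor splits again, the second (16z**2 + 1) is irreducible.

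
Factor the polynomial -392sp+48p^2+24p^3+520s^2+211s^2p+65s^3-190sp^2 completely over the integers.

(13s-2p)(5s-3p)(s+4p+8)

Group: 5s(13s^2+50sp+104s-8p^2-16p) - 3p(13s^2+50sp+104s-8p^2-16p); both groups contain (13s^2+50sp+104s-8p^2-16p), so (5s-3p) is a factor with cofactor 13s^2+50sp+104s-8p^2-16p.
The cofactor groups again: 13s^2+50sp+104s-8p^2-16p = 13s(s+4p+8) - 2p(s+4p+8); both groups contain (s+4p+8), giving (13s-2p)(s+4p+8).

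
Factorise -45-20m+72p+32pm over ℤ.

Group as (32pm+72p) + (-20m-45) = 8p(4m+9) - 5(4m+9).
Both groups share the factor (4m+9).

(4m+9)(8p-5)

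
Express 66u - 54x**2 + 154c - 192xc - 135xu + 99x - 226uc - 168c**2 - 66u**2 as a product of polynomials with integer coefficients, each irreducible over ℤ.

-(6x + 11u + 12c - 11)(9x + 6u + 14c)

Group: -9x(6x + 11u + 12c - 11) + (-6u - 14c)(6x + 11u + 12c - 11); both groups contain (6x + 11u + 12c - 11).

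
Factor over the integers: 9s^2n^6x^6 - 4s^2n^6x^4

n^6s^2x^4(3x + 2)(3x - 2)

Factor out s^2n^6x^4 first: what remains is 9x^2 - 4.
Recognize a difference of squares with the parts 3x and 2.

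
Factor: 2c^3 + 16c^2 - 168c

Pull out the common factor 2c, then factor the remaining trinomial.

2c(c + 14)(c - 6)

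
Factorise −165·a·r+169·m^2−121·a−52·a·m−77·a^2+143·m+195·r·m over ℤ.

Group: −7·a·(11·a−13·m) + (−15·r−13·m−11)·(11·a−13·m); both groups contain (11·a−13·m).

−(11·a−13·m)·(7·a+15·r+13·m+11)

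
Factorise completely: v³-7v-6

By the rational root theorem, v = -2 is a root, giving the factor (v+2) and quotient v²-2v-3.
The remaining quadratic factors as (v-3)(v+1).

(v+1)(v+2)(v-3)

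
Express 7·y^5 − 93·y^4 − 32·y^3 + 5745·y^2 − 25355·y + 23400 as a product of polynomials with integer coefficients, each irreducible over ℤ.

Trying the rational-root candidates, y = 9/7 is a root, so (7·y − 9) divides it; the quotient is y^4 − 12·y^3 − 20·y^2 + 795·y − 2600.
Then y = 5 is a root, so (y − 5) is a factor; dividing leaves y^3 − 7·y^2 − 55·y + 520.
Then y = −8 is a root, so (y + 8) is a factor; dividing leaves y^2 − 15·y + 65.
The quadratic y^2 − 15·y + 65 has discriminant −35 < 0 and is irreducible over ℤ.

(7·y − 9)·(y + 8)·(y − 5)·(y^2 − 15·y + 65)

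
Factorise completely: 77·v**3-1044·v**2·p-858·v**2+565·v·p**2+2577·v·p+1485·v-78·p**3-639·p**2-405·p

Group: v·(77·v**2-43·v·p-165·v+6·p**2+45·p) + (-13·p-9)·(77·v**2-43·v·p-165·v+6·p**2+45·p); both groups contain (77·v**2-43·v·p-165·v+6·p**2+45·p), so (v-13·p-9) is a factor with cofactor 77·v**2-43·v·p-165·v+6·p**2+45·p.
The cofactor groups again: 77·v**2-43·v·p-165·v+6·p**2+45·p = 11·v·(7·v-2·p-15) - 3·p·(7·v-2·p-15); both groups contain (7·v-2·p-15), giving (11·v-3·p)·(7·v-2·p-15).

(v-13·p-9)·(7·v-2·p-15)·(11·v-3·p)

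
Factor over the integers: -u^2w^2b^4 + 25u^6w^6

u^2w^2(5u^2w^2 - b^2)(5u^2w^2 + b^2)

Pull out the common factor u^2w^2, leaving 25u^4w^4 - b^4.
Recognize a difference of squares with the parts 5u^2w^2 and b^2.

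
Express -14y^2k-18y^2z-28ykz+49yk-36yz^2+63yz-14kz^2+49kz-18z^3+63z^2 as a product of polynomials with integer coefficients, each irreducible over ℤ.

Group: 2y(-7yk-9yz-7kz-9z^2) + (2z-7)(-7yk-9yz-7kz-9z^2); both groups contain (-7yk-9yz-7kz-9z^2), so (2y+2z-7) is a factor with cofactor -7yk-9yz-7kz-9z^2.
The cofactor groups again: -7yk-9yz-7kz-9z^2 = -y(7k+9z) - z(7k+9z); both groups contain (7k+9z), giving -(y+z)(7k+9z).

-(2y+2z-7)(7k+9z)(y+z)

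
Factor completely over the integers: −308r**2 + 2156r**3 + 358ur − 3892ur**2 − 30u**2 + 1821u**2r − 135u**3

Group: u(−135u**2 + 336ur − 30u − 196r**2 + 28r) − 11r(−135u**2 + 336ur − 30u − 196r**2 + 28r); both groups contain (−135u**2 + 336ur − 30u − 196r**2 + 28r), so (u − 11r) is a factor with cofactor −135u**2 + 336ur − 30u − 196r**2 + 28r.
The cofactor groups again: −135u**2 + 336ur − 30u − 196r**2 + 28r = −9u(15u − 14r) + (14r − 2)(15u − 14r); both groups contain (15u − 14r), giving −(9u − 14r + 2)(15u − 14r).

−(u − 11r)(15u − 14r)(9u − 14r + 2)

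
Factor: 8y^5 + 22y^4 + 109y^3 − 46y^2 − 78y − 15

(2y + 1)(4y + 1)(y − 1)(y^2 + 3y + 15)

Trying the rational-root candidates, y = −1/4 is a root, so (4y + 1) is a factor; dividing leaves 2y^4 + 5y^3 + 26y^2 − 18y − 15.
Then y = −1/2 is a root, so (2y + 1) divides it; the quotient is y^3 + 2y^2 + 12y − 15.
Continuing, y = 1 is a root, so (y − 1) divides it; the quotient is y^2 + 3y + 15.
The quadratic y^2 + 3y + 15 has discriminant −51 < 0 and is irreducible over ℤ.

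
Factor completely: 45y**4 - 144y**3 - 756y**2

Pull out the common factor 9y**2, then factor the remaining trinomial.

9y**2(5y + 14)(y - 6)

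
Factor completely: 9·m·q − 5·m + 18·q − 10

Group as (9·m·q − 5·m) + (18·q − 10) = m·(9·q − 5) + 2·(9·q − 5).
Both groups share the factor (9·q − 5).

(9·q − 5)·(m + 2)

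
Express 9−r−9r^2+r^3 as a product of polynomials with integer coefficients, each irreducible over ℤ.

(r+1)(r−1)(r−9)

Among the possible rational roots, r = −1 is a root, so (r+1) divides it; the quotient is r^2−10r+9.
The remaining quadratic factors as (r−9)(r−1).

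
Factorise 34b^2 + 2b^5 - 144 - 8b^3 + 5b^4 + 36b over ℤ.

Among the possible rational roots, b = -4 is a root, giving the factor (b + 4) and quotient 2b^4 - 3b^3 + 4b^2 + 18b - 36.
Next, b = -2 is a root, so (b + 2) is a factor; dividing leaves 2b^3 - 7b^2 + 18b - 18.
Continuing, b = 3/2 is a root, giving the factor (2b - 3) and quotient b^2 - 2b + 6.
The quadratic b^2 - 2b + 6 has discriminant -20 < 0 and is irreducible over ℤ.

(2b - 3)(b + 2)(b + 4)(b^2 - 2b + 6)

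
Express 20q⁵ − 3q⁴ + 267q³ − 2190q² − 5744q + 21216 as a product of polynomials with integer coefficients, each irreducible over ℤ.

Among the possible rational roots, q = 4 is a root, so (q − 4) is a factor; dividing leaves 20q⁴ + 77q³ + 575q² + 110q − 5304.
Continuing, q = 12/5 is a root, so (5q − 12) divides it; the quotient is 4q³ + 25q² + 175q + 442.
Then q = −13/4 is a root, so (4q + 13) is a factor; dividing leaves q² + 3q + 34.
The quadratic q² + 3q + 34 has discriminant −127 < 0 and is irreducible over ℤ.

(4q + 13)(5q − 12)(q − 4)(q² + 3q + 34)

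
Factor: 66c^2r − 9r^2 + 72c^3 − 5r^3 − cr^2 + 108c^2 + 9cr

(3c + r)(4c − r)(6c + 5r + 9)

Group: 6c(12c^2 + cr − r^2) + (5r + 9)(12c^2 + cr − r^2); both groups contain (12c^2 + cr − r^2), so (6c + 5r + 9) is a factor with cofactor 12c^2 + cr − r^2.
The cofactor groups again: 12c^2 + cr − r^2 = 4c(3c + r) − r(3c + r); both groups contain (3c + r), giving (4c − r)(3c + r).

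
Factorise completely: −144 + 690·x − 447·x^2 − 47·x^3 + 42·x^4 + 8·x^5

(2·x − 3)·(4·x − 1)·(x − 2)·(x^2 + 9·x + 24)

Testing divisors of the constant over divisors of the leading coefficient, x = 2 is a root, so (x − 2) is a factor; dividing leaves 8·x^4 + 58·x^3 + 69·x^2 − 309·x + 72.
Then x = 3/2 is a root, giving the factor (2·x − 3) and quotient 4·x^3 + 35·x^2 + 87·x − 24.
Next, x = 1/4 is a root, so (4·x − 1) is a factor; dividing leaves x^2 + 9·x + 24.
The quadratic x^2 + 9·x + 24 has discriminant −15 < 0 and is irreducible over ℤ.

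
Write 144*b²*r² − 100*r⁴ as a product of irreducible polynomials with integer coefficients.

Every term has a factor of 4*r². Then 36*b² − 25*r² = (6*b)² − (5*r)².

4*r²*(6*b + 5*r)*(6*b − 5*r)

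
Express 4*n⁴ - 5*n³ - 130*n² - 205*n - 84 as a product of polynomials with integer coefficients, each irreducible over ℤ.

Trying the rational-root candidates, n = -1 is a root, giving the factor (n + 1) and quotient 4*n³ - 9*n² - 121*n - 84.
Continuing, n = -4 is a root, so (n + 4) divides it; the quotient is 4*n² - 25*n - 21.
The remaining quadratic factors as (4*n + 3)(n - 7).

(4*n + 3)*(n + 1)*(n + 4)*(n - 7)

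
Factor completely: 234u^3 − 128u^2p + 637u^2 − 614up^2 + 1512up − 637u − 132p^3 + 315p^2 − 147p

Group: 2u(117u^2 + 170up − 91u + 33p^2 − 21p) + (−4p + 7)(117u^2 + 170up − 91u + 33p^2 − 21p); both groups contain (117u^2 + 170up − 91u + 33p^2 − 21p), so (2u − 4p + 7) is a factor with cofactor 117u^2 + 170up − 91u + 33p^2 − 21p.
The cofactor groups again: 117u^2 + 170up − 91u + 33p^2 − 21p = 13u(9u + 11p − 7) + 3p(9u + 11p − 7); both groups contain (9u + 11p − 7), giving (13u + 3p)(9u + 11p − 7).

(2u − 4p + 7)(9u + 11p − 7)(13u + 3p)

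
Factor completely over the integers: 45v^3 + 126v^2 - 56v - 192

(3v + 4)(3v + 8)(5v - 6)

By the rational root theorem, v = -4/3 is a root, giving the factor (3v + 4) and quotient 15v^2 + 22v - 48.
The remaining quadratic factors as (5v - 6)(3v + 8).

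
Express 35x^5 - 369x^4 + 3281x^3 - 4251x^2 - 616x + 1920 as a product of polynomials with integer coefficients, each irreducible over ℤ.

(5x + 3)(7x - 8)(x - 1)(x^2 - 9x + 80)

Testing divisors of the constant over divisors of the leading coefficient, x = -3/5 is a root, so (5x + 3) divides it; the quotient is 7x^4 - 78x^3 + 703x^2 - 1272x + 640.
Continuing, x = 1 is a root, so (x - 1) is a factor; dividing leaves 7x^3 - 71x^2 + 632x - 640.
Then x = 8/7 is a root, giving the factor (7x - 8) and quotient x^2 - 9x + 80.
The quadratic x^2 - 9x + 80 has discriminant -239 < 0 and is irreducible over ℤ.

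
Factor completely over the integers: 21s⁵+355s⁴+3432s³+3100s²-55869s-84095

Testing divisors of the constant over divisors of the leading coefficient, s = -11/7 is a root, giving the factor (7s+11) and quotient 3s⁴+46s³+418s²-214s-7645.
Next, s = 11/3 is a root, so (3s-11) is a factor; dividing leaves s³+19s²+209s+695.
Then s = -5 is a root, so (s+5) divides it; the quotient is s²+14s+139.
The quadratic s²+14s+139 has discriminant -360 < 0 and is irreducible over ℤ.

(3s-11)(7s+11)(s+5)(s²+14s+139)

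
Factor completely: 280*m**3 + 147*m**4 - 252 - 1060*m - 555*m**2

Trying the rational-root candidates, m = -9/7 is a root, so (7*m + 9) is a factor; dividing leaves 21*m**3 + 13*m**2 - 96*m - 28.
Continuing, m = -2/7 is a root, so (7*m + 2) divides it; the quotient is 3*m**2 + m - 14.
The remaining quadratic factors as (m - 2)(3*m + 7).

(3*m + 7)*(7*m + 2)*(7*m + 9)*(m - 2)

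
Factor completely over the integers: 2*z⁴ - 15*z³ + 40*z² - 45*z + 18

Among the possible rational roots, z = 3 is a root, giving the factor (z - 3) and quotient 2*z³ - 9*z² + 13*z - 6.
Then z = 3/2 is a root, so (2*z - 3) is a factor; dividing leaves z² - 3*z + 2.
The remaining quadratic factors as (z - 2)(z - 1).

(2*z - 3)*(z - 1)*(z - 2)*(z - 3)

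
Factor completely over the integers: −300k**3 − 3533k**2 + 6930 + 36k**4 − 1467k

Among the possible rational roots, k = −6 is a root, giving the factor (k + 6) and quotient 36k**3 − 516k**2 − 437k + 1155.
Then k = 7/6 is a root, so (6k − 7) divides it; the quotient is 6k**2 − 79k − 165.
The remaining quadratic factors as (6k + 11)(k − 15).

(6k + 11)(6k − 7)(k + 6)(k − 15)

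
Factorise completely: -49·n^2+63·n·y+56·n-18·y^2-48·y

Group: -7·n·(7·n-3·y-8) + 6·y·(7·n-3·y-8); both groups contain (7·n-3·y-8).

-(7·n-3·y-8)·(7·n-6·y)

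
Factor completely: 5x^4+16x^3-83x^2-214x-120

(5x+6)(x+1)(x+5)(x-4)

By the rational root theorem, x = -5 is a root, so (x+5) divides it; the quotient is 5x^3-9x^2-38x-24.
Then x = 4 is a root, so (x-4) divides it; the quotient is 5x^2+11x+6.
The remaining quadratic factors as (5x+6)(x+1).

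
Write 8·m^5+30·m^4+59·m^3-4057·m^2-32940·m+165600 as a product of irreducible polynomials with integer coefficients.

(2·m-15)·(4·m-15)·(m+8)·(m^2+7·m+92)

By the rational root theorem, m = 15/4 is a root, giving the factor (4·m-15) and quotient 2·m^4+15·m^3+71·m^2-748·m-11040.
Continuing, m = 15/2 is a root, so (2·m-15) is a factor; dividing leaves m^3+15·m^2+148·m+736.
Then m = -8 is a root, giving the factor (m+8) and quotient m^2+7·m+92.
The quadratic m^2+7·m+92 has discriminant -319 < 0 and is irreducible over ℤ.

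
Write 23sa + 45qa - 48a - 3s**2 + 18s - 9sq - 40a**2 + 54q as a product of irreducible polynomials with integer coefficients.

Group: -s(3s + 9q - 8a) + (5a + 6)(3s + 9q - 8a); both groups contain (3s + 9q - 8a).

-(s - 5a - 6)(3s + 9q - 8a)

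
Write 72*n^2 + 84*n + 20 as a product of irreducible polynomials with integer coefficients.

Pull out the common factor 4, then factor the remaining trinomial.

4*(3*n + 1)*(6*n + 5)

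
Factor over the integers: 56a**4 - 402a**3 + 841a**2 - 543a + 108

(2a - 1)(4a - 9)(7a - 3)(a - 4)

Testing divisors of the constant over divisors of the leading coefficient, a = 3/7 is a root, so (7a - 3) divides it; the quotient is 8a**3 - 54a**2 + 97a - 36.
Next, a = 9/4 is a root, so (4a - 9) divides it; the quotient is 2a**2 - 9a + 4.
The remaining quadratic factors as (2a - 1)(a - 4).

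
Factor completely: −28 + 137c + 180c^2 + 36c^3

By the rational root theorem, c = 1/6 is a root, giving the factor (6c − 1) and quotient 6c^2 + 31c + 28.
The remaining quadratic factors as (c + 4)(6c + 7).

(6c + 7)(6c − 1)(c + 4)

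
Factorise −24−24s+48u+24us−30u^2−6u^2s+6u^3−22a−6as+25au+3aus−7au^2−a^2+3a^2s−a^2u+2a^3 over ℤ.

(2a−3u+3s+3)(a+2u−4)(a−u+2)

Group: a(2a^2+au+3as−5a−6u^2+6us+18u−12s−12) + (−u+2)(2a^2+au+3as−5a−6u^2+6us+18u−12s−12); both groups contain (2a^2+au+3as−5a−6u^2+6us+18u−12s−12), so (a−u+2) is a factor with cofactor 2a^2+au+3as−5a−6u^2+6us+18u−12s−12.
The cofactor groups again: 2a^2+au+3as−5a−6u^2+6us+18u−12s−12 = a(2a−3u+3s+3) + (2u−4)(2a−3u+3s+3); both groups contain (2a−3u+3s+3), giving (a+2u−4)(2a−3u+3s+3).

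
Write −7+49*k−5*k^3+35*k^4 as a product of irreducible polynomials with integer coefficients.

Group as (35*k^4+49*k) + (−5*k^3−7) = 7*k*(5*k^3+7) − (5*k^3+7).
Both groups share the factor (5*k^3+7).

(7*k−1)*(5*k^3+7)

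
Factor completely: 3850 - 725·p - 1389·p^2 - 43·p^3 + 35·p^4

Among the possible rational roots, p = -5 is a root, giving the factor (p + 5) and quotient 35·p^3 - 218·p^2 - 299·p + 770.
Then p = -11/5 is a root, so (5·p + 11) divides it; the quotient is 7·p^2 - 59·p + 70.
The remaining quadratic factors as (p - 7)(7·p - 10).

(5·p + 11)·(7·p - 10)·(p + 5)·(p - 7)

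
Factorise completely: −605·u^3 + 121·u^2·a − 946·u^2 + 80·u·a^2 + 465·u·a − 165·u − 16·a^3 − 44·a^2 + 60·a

−(11·u − 4·a)·(5·u − a + 1)·(11·u + 4·a + 15)

Group: 5·u·(−121·u^2 − 165·u + 16·a^2 + 60·a) + (−a + 1)·(−121·u^2 − 165·u + 16·a^2 + 60·a); both groups contain (−121·u^2 − 165·u + 16·a^2 + 60·a), so (5·u − a + 1) is a factor with cofactor −121·u^2 − 165·u + 16·a^2 + 60·a.
The cofactor groups again: −121·u^2 − 165·u + 16·a^2 + 60·a = −11·u·(11·u + 4·a + 15) + 4·a·(11·u + 4·a + 15); both groups contain (11·u + 4·a + 15), giving −(11·u − 4·a)·(11·u + 4·a + 15).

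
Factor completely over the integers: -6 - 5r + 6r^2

(2r - 3)(3r + 2)

Need a pair with product 6·(-6) = -36 and sum -5: that's 4 and -9.
Split the middle term: 6r^2 + 4r - 9r - 6 = 2r(3r + 2) - 3(3r + 2).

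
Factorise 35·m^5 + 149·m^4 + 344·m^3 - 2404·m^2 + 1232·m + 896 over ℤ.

(5·m + 2)·(7·m - 8)·(m - 2)·(m^2 + 7·m + 28)

Among the possible rational roots, m = 8/7 is a root, giving the factor (7·m - 8) and quotient 5·m^4 + 27·m^3 + 80·m^2 - 252·m - 112.
Continuing, m = 2 is a root, so (m - 2) is a factor; dividing leaves 5·m^3 + 37·m^2 + 154·m + 56.
Next, m = -2/5 is a root, so (5·m + 2) is a factor; dividing leaves m^2 + 7·m + 28.
The quadratic m^2 + 7·m + 28 has discriminant -63 < 0 and is irreducible over ℤ.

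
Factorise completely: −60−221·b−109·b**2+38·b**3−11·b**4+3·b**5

(3·b+1)·(b+1)·(b−4)·(b**2−b+15)

Testing divisors of the constant over divisors of the leading coefficient, b = 4 is a root, giving the factor (b−4) and quotient 3·b**4+b**3+42·b**2+59·b+15.
Continuing, b = −1/3 is a root, so (3·b+1) is a factor; dividing leaves b**3+14·b+15.
Continuing, b = −1 is a root, giving the factor (b+1) and quotient b**2−b+15.
The quadratic b**2−b+15 has discriminant −59 < 0 and is irreducible over ℤ.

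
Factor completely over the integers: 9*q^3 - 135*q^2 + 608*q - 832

Testing divisors of the constant over divisors of the leading coefficient, q = 13/3 is a root, so (3*q - 13) divides it; the quotient is 3*q^2 - 32*q + 64.
The remaining quadratic factors as (q - 8)(3*q - 8).

(3*q - 13)*(3*q - 8)*(q - 8)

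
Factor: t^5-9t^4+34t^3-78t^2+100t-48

(t-1)(t-2)(t-4)(t^2-2t+6)

Testing divisors of the constant over divisors of the leading coefficient, t = 2 is a root, so (t-2) is a factor; dividing leaves t^4-7t^3+20t^2-38t+24.
Next, t = 1 is a root, so (t-1) divides it; the quotient is t^3-6t^2+14t-24.
Next, t = 4 is a root, giving the factor (t-4) and quotient t^2-2t+6.
The quadratic t^2-2t+6 has discriminant -20 < 0 and is irreducible over ℤ.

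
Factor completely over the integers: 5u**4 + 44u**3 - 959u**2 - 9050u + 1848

(5u - 1)(u + 11)(u + 12)(u - 14)

By the rational root theorem, u = 1/5 is a root, so (5u - 1) divides it; the quotient is u**3 + 9u**2 - 190u - 1848.
Next, u = -12 is a root, giving the factor (u + 12) and quotient u**2 - 3u - 154.
The remaining quadratic factors as (u + 11)(u - 14).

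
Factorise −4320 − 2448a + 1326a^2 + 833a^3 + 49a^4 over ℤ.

Testing divisors of the constant over divisors of the leading coefficient, a = −15 is a root, so (a + 15) is a factor; dividing leaves 49a^3 + 98a^2 − 144a − 288.
Next, a = −12/7 is a root, giving the factor (7a + 12) and quotient 7a^2 + 2a − 24.
The remaining quadratic factors as (a + 2)(7a − 12).

(7a + 12)(7a − 12)(a + 15)(a + 2)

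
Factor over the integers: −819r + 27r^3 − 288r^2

Pull out the common factor 9r, then factor the remaining trinomial.

9r(3r + 7)(r − 13)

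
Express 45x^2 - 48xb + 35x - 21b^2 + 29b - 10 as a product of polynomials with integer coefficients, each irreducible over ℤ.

Group: 9x(5x - 7b + 5) + (3b - 2)(5x - 7b + 5); both groups contain (5x - 7b + 5).

(5x - 7b + 5)(9x + 3b - 2)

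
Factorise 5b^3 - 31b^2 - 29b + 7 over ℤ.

(5b - 1)(b + 1)(b - 7)

Trying the rational-root candidates, b = 1/5 is a root, so (5b - 1) divides it; the quotient is b^2 - 6b - 7.
The remaining quadratic factors as (b + 1)(b - 7).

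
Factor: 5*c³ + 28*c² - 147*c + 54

Among the possible rational roots, c = -9 is a root, so (c + 9) divides it; the quotient is 5*c² - 17*c + 6.
The remaining quadratic factors as (c - 3)(5*c - 2).

(5*c - 2)*(c + 9)*(c - 3)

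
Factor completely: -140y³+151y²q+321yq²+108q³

Group: 5y(-28y²+47yq+36q²) + 3q(-28y²+47yq+36q²); both groups contain (-28y²+47yq+36q²), so (5y+3q) is a factor with cofactor -28y²+47yq+36q².
The cofactor groups again: -28y²+47yq+36q² = -7y(4y-9q) - 4q(4y-9q); both groups contain (4y-9q), giving -(7y+4q)(4y-9q).

-(4y-9q)(5y+3q)(7y+4q)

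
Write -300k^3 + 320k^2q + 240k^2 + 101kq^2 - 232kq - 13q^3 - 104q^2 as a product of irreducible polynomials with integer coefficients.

Group: 10k(-30k^2 + 29kq + 13q^2) + (-q - 8)(-30k^2 + 29kq + 13q^2); both groups contain (-30k^2 + 29kq + 13q^2), so (10k - q - 8) is a factor with cofactor -30k^2 + 29kq + 13q^2.
The cofactor groups again: -30k^2 + 29kq + 13q^2 = -10k(3k + q) + 13q(3k + q); both groups contain (3k + q), giving -(10k - 13q)(3k + q).

-(10k - 13q)(10k - q - 8)(3k + q)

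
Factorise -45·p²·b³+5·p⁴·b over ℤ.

5·b·p²·(p-3·b)·(p+3·b)

Every term has a factor of 5·p²·b. Then p²-9·b² = (p)² − (3·b)².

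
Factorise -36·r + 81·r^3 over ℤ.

Factor out 9·r, leaving 9·r^2 - 4, which is a difference of two squares.

9·r·(3·r + 2)·(3·r - 2)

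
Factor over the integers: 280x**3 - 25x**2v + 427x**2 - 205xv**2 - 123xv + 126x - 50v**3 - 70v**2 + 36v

(5x - 5v + 2)(7x + 2v)(8x + 5v + 9)

Group: 5x(56x**2 + 51xv + 63x + 10v**2 + 18v) + (-5v + 2)(56x**2 + 51xv + 63x + 10v**2 + 18v); both groups contain (56x**2 + 51xv + 63x + 10v**2 + 18v), so (5x - 5v + 2) is a factor with cofactor 56x**2 + 51xv + 63x + 10v**2 + 18v.
The cofactor groups again: 56x**2 + 51xv + 63x + 10v**2 + 18v = 7x(8x + 5v + 9) + 2v(8x + 5v + 9); both groups contain (8x + 5v + 9), giving (7x + 2v)(8x + 5v + 9).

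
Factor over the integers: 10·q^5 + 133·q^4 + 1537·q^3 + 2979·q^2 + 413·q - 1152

Trying the rational-root candidates, q = -9/5 is a root, so (5·q + 9) is a factor; dividing leaves 2·q^4 + 23·q^3 + 266·q^2 + 117·q - 128.
Continuing, q = -1 is a root, giving the factor (q + 1) and quotient 2·q^3 + 21·q^2 + 245·q - 128.
Then q = 1/2 is a root, so (2·q - 1) divides it; the quotient is q^2 + 11·q + 128.
The quadratic q^2 + 11·q + 128 has discriminant -391 < 0 and is irreducible over ℤ.

(2·q - 1)·(5·q + 9)·(q + 1)·(q^2 + 11·q + 128)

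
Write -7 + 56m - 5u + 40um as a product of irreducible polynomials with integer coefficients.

Group as (40um - 5u) + (56m - 7) = 5u(8m - 1) + 7(8m - 1).
Both groups share the factor (8m - 1).

(5u + 7)(8m - 1)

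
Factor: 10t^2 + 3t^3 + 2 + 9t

(3t + 1)(t + 1)(t + 2)

Trying the rational-root candidates, t = -2 is a root, giving the factor (t + 2) and quotient 3t^2 + 4t + 1.
The remaining quadratic factors as (t + 1)(3t + 1).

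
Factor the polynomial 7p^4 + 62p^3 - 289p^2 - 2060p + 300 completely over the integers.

By the rational root theorem, p = -10 is a root, so (p + 10) is a factor; dividing leaves 7p^3 - 8p^2 - 209p + 30.
Continuing, p = 6 is a root, so (p - 6) divides it; the quotient is 7p^2 + 34p - 5.
The remaining quadratic factors as (p + 5)(7p - 1).

(7p - 1)(p + 10)(p + 5)(p - 6)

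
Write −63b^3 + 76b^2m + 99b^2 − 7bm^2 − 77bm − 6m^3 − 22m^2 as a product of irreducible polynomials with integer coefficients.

−(7b − 3m − 11)(9b + 2m)(b − m)

Group: 9b(−7b^2 + 10bm + 11b − 3m^2 − 11m) + 2m(−7b^2 + 10bm + 11b − 3m^2 − 11m); both groups contain (−7b^2 + 10bm + 11b − 3m^2 − 11m), so (9b + 2m) is a factor with cofactor −7b^2 + 10bm + 11b − 3m^2 − 11m.
The cofactor groups again: −7b^2 + 10bm + 11b − 3m^2 − 11m = −7b(b − m) + (3m + 11)(b − m); both groups contain (b − m), giving −(7b − 3m − 11)(b − m).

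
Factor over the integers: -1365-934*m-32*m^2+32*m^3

By the rational root theorem, m = -7/4 is a root, so (4*m+7) divides it; the quotient is 8*m^2-22*m-195.
The remaining quadratic factors as (2*m-13)(4*m+15).

(2*m-13)*(4*m+15)*(4*m+7)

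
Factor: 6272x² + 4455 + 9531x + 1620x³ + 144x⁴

(2x + 9)(3x + 11)(4x + 9)(6x + 5)

Testing divisors of the constant over divisors of the leading coefficient, x = −11/3 is a root, so (3x + 11) is a factor; dividing leaves 48x³ + 364x² + 756x + 405.
Continuing, x = −9/2 is a root, giving the factor (2x + 9) and quotient 24x² + 74x + 45.
The remaining quadratic factors as (6x + 5)(4x + 9).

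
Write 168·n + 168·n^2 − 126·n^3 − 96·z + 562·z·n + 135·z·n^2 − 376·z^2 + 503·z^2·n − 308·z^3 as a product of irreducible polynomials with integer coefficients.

Group: 11·z·(−28·z^2 + 61·z·n − 24·z − 21·n^2 + 42·n) + (6·n + 4)·(−28·z^2 + 61·z·n − 24·z − 21·n^2 + 42·n); both groups contain (−28·z^2 + 61·z·n − 24·z − 21·n^2 + 42·n), so (11·z + 6·n + 4) is a factor with cofactor −28·z^2 + 61·z·n − 24·z − 21·n^2 + 42·n.
The cofactor groups again: −28·z^2 + 61·z·n − 24·z − 21·n^2 + 42·n = −7·z·(4·z − 7·n) + (3·n − 6)·(4·z − 7·n); both groups contain (4·z − 7·n), giving −(7·z − 3·n + 6)·(4·z − 7·n).

−(7·z − 3·n + 6)·(4·z − 7·n)·(11·z + 6·n + 4)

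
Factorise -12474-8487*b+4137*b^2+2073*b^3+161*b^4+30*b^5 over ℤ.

(5*b-9)*(6*b+7)*(b+3)*(b^2+3*b+66)

Among the possible rational roots, b = 9/5 is a root, so (5*b-9) divides it; the quotient is 6*b^4+43*b^3+492*b^2+1713*b+1386.
Next, b = -3 is a root, so (b+3) is a factor; dividing leaves 6*b^3+25*b^2+417*b+462.
Continuing, b = -7/6 is a root, giving the factor (6*b+7) and quotient b^2+3*b+66.
The quadratic b^2+3*b+66 has discriminant -255 < 0 and is irreducible over ℤ.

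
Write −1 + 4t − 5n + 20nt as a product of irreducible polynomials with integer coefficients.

Group as (20nt − 5n) + (4t − 1) = 5n(4t − 1) + (4t − 1).
Both groups share the factor (4t − 1).

(4t − 1)(5n + 1)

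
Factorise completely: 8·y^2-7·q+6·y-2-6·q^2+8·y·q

(4·y-2·q-1)·(2·y+3·q+2)

Group: 4·y·(2·y+3·q+2) + (-2·q-1)·(2·y+3·q+2); both groups contain (2·y+3·q+2).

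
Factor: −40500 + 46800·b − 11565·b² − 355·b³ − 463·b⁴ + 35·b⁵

Among the possible rational roots, b = 15 is a root, so (b − 15) divides it; the quotient is 35·b⁴ + 62·b³ + 575·b² − 2940·b + 2700.
Next, b = 9/5 is a root, so (5·b − 9) divides it; the quotient is 7·b³ + 25·b² + 160·b − 300.
Next, b = 10/7 is a root, giving the factor (7·b − 10) and quotient b² + 5·b + 30.
The quadratic b² + 5·b + 30 has discriminant −95 < 0 and is irreducible over ℤ.

(5·b − 9)·(7·b − 10)·(b − 15)·(b² + 5·b + 30)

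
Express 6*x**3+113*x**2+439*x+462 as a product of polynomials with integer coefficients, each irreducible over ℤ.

By the rational root theorem, x = -11/6 is a root, so (6*x+11) divides it; the quotient is x**2+17*x+42.
The remaining quadratic factors as (x+14)(x+3).

(6*x+11)*(x+14)*(x+3)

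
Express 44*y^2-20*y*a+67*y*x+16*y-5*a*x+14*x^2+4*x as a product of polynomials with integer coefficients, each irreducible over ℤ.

Group: 11*y*(4*y+x) + (-5*a+14*x+4)*(4*y+x); both groups contain (4*y+x).

(11*y-5*a+14*x+4)*(4*y+x)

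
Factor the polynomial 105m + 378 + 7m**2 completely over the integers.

7(m + 6)(m + 9)

Pull out the common factor 7, then factor the remaining trinomial.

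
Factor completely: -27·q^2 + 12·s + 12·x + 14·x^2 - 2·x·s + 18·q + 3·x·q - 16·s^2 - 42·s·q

(7·x - 8·s - 9·q + 6)·(2·x + 2·s + 3·q)

Group: 7·x·(2·x + 2·s + 3·q) + (-8·s - 9·q + 6)·(2·x + 2·s + 3·q); both groups contain (2·x + 2·s + 3·q).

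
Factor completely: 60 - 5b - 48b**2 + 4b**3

(b - 12)(4b**2 - 5)

Group as (4b**3 - 5b) + (-48b**2 + 60) = b(4b**2 - 5) - 12(4b**2 - 5).
Both groups share the factor (4b**2 - 5).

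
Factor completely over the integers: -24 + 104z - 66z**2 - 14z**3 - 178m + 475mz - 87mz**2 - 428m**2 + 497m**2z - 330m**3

Group: 10m(-33m**2 + 53mz - 23m - 14z**2 + 18z - 4) + (z + 6)(-33m**2 + 53mz - 23m - 14z**2 + 18z - 4); both groups contain (-33m**2 + 53mz - 23m - 14z**2 + 18z - 4), so (10m + z + 6) is a factor with cofactor -33m**2 + 53mz - 23m - 14z**2 + 18z - 4.
The cofactor groups again: -33m**2 + 53mz - 23m - 14z**2 + 18z - 4 = -3m(11m - 14z + 4) + (z - 1)(11m - 14z + 4); both groups contain (11m - 14z + 4), giving -(3m - z + 1)(11m - 14z + 4).

-(10m + z + 6)(11m - 14z + 4)(3m - z + 1)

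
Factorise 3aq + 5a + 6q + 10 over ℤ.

(3q + 5)(a + 2)

Group as (3aq + 5a) + (6q + 10) = a(3q + 5) + 2(3q + 5).
Both groups share the factor (3q + 5).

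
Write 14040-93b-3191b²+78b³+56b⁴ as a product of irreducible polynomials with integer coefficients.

(2b-13)(4b-9)(7b+15)(b+8)

By the rational root theorem, b = -15/7 is a root, so (7b+15) divides it; the quotient is 8b³-6b²-443b+936.
Continuing, b = -8 is a root, giving the factor (b+8) and quotient 8b²-70b+117.
The remaining quadratic factors as (2b-13)(4b-9).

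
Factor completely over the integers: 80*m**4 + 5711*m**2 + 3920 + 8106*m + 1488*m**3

Among the possible rational roots, m = -5/4 is a root, so (4*m + 5) is a factor; dividing leaves 20*m**3 + 347*m**2 + 994*m + 784.
Continuing, m = -14 is a root, giving the factor (m + 14) and quotient 20*m**2 + 67*m + 56.
The remaining quadratic factors as (4*m + 7)(5*m + 8).

(4*m + 5)*(4*m + 7)*(5*m + 8)*(m + 14)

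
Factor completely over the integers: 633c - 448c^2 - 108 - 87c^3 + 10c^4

(2c + 9)(5c - 1)(c - 1)(c - 12)

Trying the rational-root candidates, c = 1 is a root, giving the factor (c - 1) and quotient 10c^3 - 77c^2 - 525c + 108.
Next, c = 1/5 is a root, so (5c - 1) is a factor; dividing leaves 2c^2 - 15c - 108.
The remaining quadratic factors as (2c + 9)(c - 12).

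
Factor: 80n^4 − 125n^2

5n^2(4n + 5)(4n − 5)

Pull out the common factor 5n^2; 16n^2 − 25 is a difference of squares.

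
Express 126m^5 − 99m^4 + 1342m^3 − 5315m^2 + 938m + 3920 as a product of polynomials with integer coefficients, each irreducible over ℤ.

Testing divisors of the constant over divisors of the leading coefficient, m = 7/3 is a root, so (3m − 7) divides it; the quotient is 42m^4 + 65m^3 + 599m^2 − 374m − 560.
Continuing, m = −5/7 is a root, so (7m + 5) is a factor; dividing leaves 6m^3 + 5m^2 + 82m − 112.
Then m = 7/6 is a root, so (6m − 7) is a factor; dividing leaves m^2 + 2m + 16.
The quadratic m^2 + 2m + 16 has discriminant −60 < 0 and is irreducible over ℤ.

(3m − 7)(6m − 7)(7m + 5)(m^2 + 2m + 16)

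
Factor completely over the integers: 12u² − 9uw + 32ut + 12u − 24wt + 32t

Group: 4u(3u + 8t) + (−3w + 4)(3u + 8t); both groups contain (3u + 8t).

(4u − 3w + 4)(3u + 8t)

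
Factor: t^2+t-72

(t+9)(t-8)

Two integers with product -72 and sum 1 are -8 and 9.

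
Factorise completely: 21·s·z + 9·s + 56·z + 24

(3·s + 8)·(7·z + 3)

Group as (21·s·z + 9·s) + (56·z + 24) = 3·s·(7·z + 3) + 8·(7·z + 3).
Both groups share the factor (7·z + 3).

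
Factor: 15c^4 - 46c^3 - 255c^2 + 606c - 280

Trying the rational-root candidates, c = 5 is a root, so (c - 5) divides it; the quotient is 15c^3 + 29c^2 - 110c + 56.
Next, c = 2/3 is a root, so (3c - 2) divides it; the quotient is 5c^2 + 13c - 28.
The remaining quadratic factors as (c + 4)(5c - 7).

(3c - 2)(5c - 7)(c + 4)(c - 5)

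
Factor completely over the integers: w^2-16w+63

(w-7)(w-9)

Two integers with product 63 and sum -16 are -7 and -9.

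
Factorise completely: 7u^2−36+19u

Need a pair with product 7·(−36) = −252 and sum 19: that's 28 and −9.
Split the middle term: 7u^2+28u − 9u−36 = 7u(u+4) − 9(u+4).

(7u−9)(u+4)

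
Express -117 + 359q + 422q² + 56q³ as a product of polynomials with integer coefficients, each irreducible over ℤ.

Testing divisors of the constant over divisors of the leading coefficient, q = -13/2 is a root, giving the factor (2q + 13) and quotient 28q² + 29q - 9.
The remaining quadratic factors as (4q - 1)(7q + 9).

(2q + 13)(4q - 1)(7q + 9)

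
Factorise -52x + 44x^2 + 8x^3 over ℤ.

4x(2x + 13)(x - 1)

Pull out the common factor 4x, then factor the remaining trinomial.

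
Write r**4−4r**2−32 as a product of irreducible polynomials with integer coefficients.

(r**2+4)(r**2−8)

Substitute u = r**2 to get a quadratic in u, then factor.
r**2−8 is irreducible over ℤ (8 is not a perfect square).
r**2+4 is irreducible over ℤ (sum of squares).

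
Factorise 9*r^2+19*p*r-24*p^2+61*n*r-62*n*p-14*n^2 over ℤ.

Group: -2*n*(7*n+3*p+r) + (-8*p+9*r)*(7*n+3*p+r); both groups contain (7*n+3*p+r).

-(2*n+8*p-9*r)*(7*n+3*p+r)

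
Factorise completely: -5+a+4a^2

Need a pair with product 4·(-5) = -20 and sum 1: that's -4 and 5.
Split the middle term: 4a^2-4a + 5a-5 = 4a(a-1) + 5(a-1).

(4a+5)(a-1)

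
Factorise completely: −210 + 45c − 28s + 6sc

Group as (6sc − 28s) + (45c − 210) = 2s(3c − 14) + 15(3c − 14).
Both groups share the factor (3c − 14).

(2s + 15)(3c − 14)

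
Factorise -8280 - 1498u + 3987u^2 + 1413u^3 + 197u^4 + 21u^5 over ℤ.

Trying the rational-root candidates, u = -5/3 is a root, so (3u + 5) divides it; the quotient is 7u^4 + 54u^3 + 381u^2 + 694u - 1656.
Continuing, u = 9/7 is a root, so (7u - 9) is a factor; dividing leaves u^3 + 9u^2 + 66u + 184.
Continuing, u = -4 is a root, so (u + 4) is a factor; dividing leaves u^2 + 5u + 46.
The quadratic u^2 + 5u + 46 has discriminant -159 < 0 and is irreducible over ℤ.

(3u + 5)(7u - 9)(u + 4)(u^2 + 5u + 46)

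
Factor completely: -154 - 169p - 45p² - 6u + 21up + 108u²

Group: 9u(12u + 9p + 14) + (-5p - 11)(12u + 9p + 14); both groups contain (12u + 9p + 14).

(9u - 5p - 11)(12u + 9p + 14)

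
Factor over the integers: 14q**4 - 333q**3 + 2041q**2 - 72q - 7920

(2q - 5)(7q + 12)(q - 11)(q - 12)

Among the possible rational roots, q = 5/2 is a root, so (2q - 5) divides it; the quotient is 7q**3 - 149q**2 + 648q + 1584.
Next, q = 12 is a root, so (q - 12) divides it; the quotient is 7q**2 - 65q - 132.
The remaining quadratic factors as (q - 11)(7q + 12).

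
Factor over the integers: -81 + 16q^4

Difference of squares twice: with A = 2q and B = 3, A⁴ − B⁴ = (A² − B²)(A² + B²), and A² − B² factors again.

(2q + 3)(2q - 3)(4q^2 + 9)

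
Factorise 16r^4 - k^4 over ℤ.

(2r - k)(2r + k)(4r^2 + k^2)

(2r)⁴ − (k)⁴ = ((2r)² − (k)²)((2r)² + (k)²); the first factor splits again, the second (4r^2 + k^2) is irreducible.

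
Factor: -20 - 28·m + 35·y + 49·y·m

(7·m + 5)·(7·y - 4)

Group as (49·y·m + 35·y) + (-28·m - 20) = 7·y·(7·m + 5) - 4·(7·m + 5).
Both groups share the factor (7·m + 5).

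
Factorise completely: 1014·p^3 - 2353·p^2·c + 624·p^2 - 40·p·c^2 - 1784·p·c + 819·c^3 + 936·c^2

(6·p - 13·c)·(13·p - 9·c)·(13·p + 7·c + 8)

Group: 13·p·(78·p^2 - 223·p·c + 117·c^2) + (7·c + 8)·(78·p^2 - 223·p·c + 117·c^2); both groups contain (78·p^2 - 223·p·c + 117·c^2), so (13·p + 7·c + 8) is a factor with cofactor 78·p^2 - 223·p·c + 117·c^2.
The cofactor groups again: 78·p^2 - 223·p·c + 117·c^2 = 13·p·(6·p - 13·c) - 9·c·(6·p - 13·c); both groups contain (6·p - 13·c), giving (13·p - 9·c)·(6·p - 13·c).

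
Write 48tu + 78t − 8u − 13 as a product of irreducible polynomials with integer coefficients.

Group as (48tu + 78t) + (−8u − 13) = 6t(8u + 13) − (8u + 13).
Both groups share the factor (8u + 13).

(6t − 1)(8u + 13)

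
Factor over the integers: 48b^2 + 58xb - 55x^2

Group: -11x(5x - 8b) - 6b(5x - 8b); both groups contain (5x - 8b).

-(5x - 8b)(11x + 6b)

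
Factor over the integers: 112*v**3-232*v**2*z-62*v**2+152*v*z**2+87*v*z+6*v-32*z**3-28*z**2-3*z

(2*v-z)*(7*v-4*z-3)*(8*v-8*z-1)

Group: 8*v*(14*v**2-15*v*z-6*v+4*z**2+3*z) + (-8*z-1)*(14*v**2-15*v*z-6*v+4*z**2+3*z); both groups contain (14*v**2-15*v*z-6*v+4*z**2+3*z), so (8*v-8*z-1) is a factor with cofactor 14*v**2-15*v*z-6*v+4*z**2+3*z.
The cofactor groups again: 14*v**2-15*v*z-6*v+4*z**2+3*z = 2*v*(7*v-4*z-3) - z*(7*v-4*z-3); both groups contain (7*v-4*z-3), giving (2*v-z)*(7*v-4*z-3).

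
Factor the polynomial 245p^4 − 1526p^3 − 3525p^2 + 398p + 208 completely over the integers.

(5p + 1)(7p + 13)(7p − 2)(p − 8)

Testing divisors of the constant over divisors of the leading coefficient, p = 2/7 is a root, so (7p − 2) divides it; the quotient is 35p^3 − 208p^2 − 563p − 104.
Next, p = −1/5 is a root, so (5p + 1) is a factor; dividing leaves 7p^2 − 43p − 104.
The remaining quadratic factors as (p − 8)(7p + 13).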